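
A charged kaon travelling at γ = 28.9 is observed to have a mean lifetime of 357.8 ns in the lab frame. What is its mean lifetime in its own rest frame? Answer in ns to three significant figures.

γ = 28.9
The lab-frame lifetime is the dilated interval; the proper lifetime is τ₀ = Δt/γ = 357.8/28.90 ns.

τ₀ = 12.4 ns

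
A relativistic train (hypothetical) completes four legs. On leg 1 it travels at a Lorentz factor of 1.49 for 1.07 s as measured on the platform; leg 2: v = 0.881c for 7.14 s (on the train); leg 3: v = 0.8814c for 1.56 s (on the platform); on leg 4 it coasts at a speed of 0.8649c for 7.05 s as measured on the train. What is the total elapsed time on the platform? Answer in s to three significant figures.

Δt = 31.8 s

Leg 1: 1.07 s is already measured on the platform.
Leg 2: γ = 1/√(1 − 0.881²) = 1/√0.2238 = 2.114; Δt_2 = 2.114 × 7.14 = 15.09 s.
Leg 3: 1.56 s is already measured on the platform.
Leg 4: γ = 1/√(1 − 0.8649²) = 1/√0.2519 = 1.992; Δt_4 = 1.992 × 7.05 = 14.05 s.
Total: 1.070 + 15.09 + 1.560 + 14.05 s.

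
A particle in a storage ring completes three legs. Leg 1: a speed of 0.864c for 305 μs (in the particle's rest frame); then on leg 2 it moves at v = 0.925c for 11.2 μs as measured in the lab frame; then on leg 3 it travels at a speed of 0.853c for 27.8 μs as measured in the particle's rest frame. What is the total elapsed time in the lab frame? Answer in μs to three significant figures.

Δt = 670 μs

Leg 1: γ = 1/√(1 − 0.864²) = 1/√0.2535 = 1.986; Δt_1 = 1.986 × 305 = 605.8 μs.
Leg 2: 11.2 μs is already measured in the lab frame.
Leg 3: γ = 1/√(1 − 0.853²) = 1/√0.2724 = 1.916; Δt_3 = 1.916 × 27.8 = 53.27 μs.
Total: 605.8 + 11.20 + 53.27 μs.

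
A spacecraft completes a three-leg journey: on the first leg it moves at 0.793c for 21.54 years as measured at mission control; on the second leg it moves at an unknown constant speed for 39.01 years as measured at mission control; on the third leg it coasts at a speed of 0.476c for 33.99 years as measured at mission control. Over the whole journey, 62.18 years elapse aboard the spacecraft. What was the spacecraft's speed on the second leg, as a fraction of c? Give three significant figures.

Leg 1: γ = 1/√(1 − 0.793²) = 1/√0.3712 = 1.641; τ_1 = 21.54/1.641 = 13.12 years.
Leg 2: speed unknown; τ_2 = 39.01/γ_2.
Leg 3: γ = 1/√(1 − 0.476²) = 1/√0.7734 = 1.137; τ_3 = 33.99/1.137 = 29.89 years.
Total proper time: 13.12 + τ_2 + 29.89 = 62.18, so τ_2 = 62.18 − 43.01 = 19.17 years.
γ_2 = 39.01/19.17 = 2.035; β = √(1 − 1/γ²) = √0.7586.

β = 0.871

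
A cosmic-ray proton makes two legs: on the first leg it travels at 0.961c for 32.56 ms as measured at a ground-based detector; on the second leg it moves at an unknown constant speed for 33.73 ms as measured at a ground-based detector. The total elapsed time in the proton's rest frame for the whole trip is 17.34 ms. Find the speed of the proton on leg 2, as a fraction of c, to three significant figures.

β = 0.969

Leg 1: γ = 1/√(1 − 0.961²) = 1/√0.07648 = 3.616; τ_1 = 32.56/3.616 = 9.004 ms.
Leg 2: speed unknown; τ_2 = 33.73/γ_2.
Total proper time: 9.004 + τ_2 = 17.34, so τ_2 = 17.34 − 9.004 = 8.336 ms.
γ_2 = 33.73/8.336 = 4.047; β = √(1 − 1/γ²) = √0.9389.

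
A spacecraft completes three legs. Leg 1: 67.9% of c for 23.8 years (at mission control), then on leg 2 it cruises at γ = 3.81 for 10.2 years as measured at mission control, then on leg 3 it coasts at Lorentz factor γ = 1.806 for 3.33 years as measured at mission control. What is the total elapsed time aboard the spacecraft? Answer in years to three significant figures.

Leg 1: β = 0.679; γ = 1/√(1 − 0.679²) = 1/√0.5390 = 1.362; τ_1 = 23.8/1.362 = 17.47 years.
Leg 2: γ = 3.81; τ_2 = 10.2/3.810 = 2.677 years.
Leg 3: γ = 1.806; τ_3 = 3.33/1.806 = 1.844 years.
Total: 17.47 + 2.677 + 1.844 years.

τ = 22.0 years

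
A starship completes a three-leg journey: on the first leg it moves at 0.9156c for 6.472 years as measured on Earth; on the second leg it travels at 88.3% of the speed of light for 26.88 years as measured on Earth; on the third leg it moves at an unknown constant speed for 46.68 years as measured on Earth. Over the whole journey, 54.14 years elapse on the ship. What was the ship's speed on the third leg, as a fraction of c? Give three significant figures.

Leg 1: γ = 1/√(1 − 0.9156²) = 1/√0.1617 = 2.487; τ_1 = 6.472/2.487 = 2.602 years.
Leg 2: β = 0.883; γ = 1/√(1 − 0.883²) = 1/√0.2203 = 2.131; τ_2 = 26.88/2.131 = 12.62 years.
Leg 3: speed unknown; τ_3 = 46.68/γ_3.
Total proper time: 2.602 + 12.62 + τ_3 = 54.14, so τ_3 = 54.14 − 15.22 = 38.92 years.
γ_3 = 46.68/38.92 = 1.199; β = √(1 − 1/γ²) = √0.3048.

β = 0.552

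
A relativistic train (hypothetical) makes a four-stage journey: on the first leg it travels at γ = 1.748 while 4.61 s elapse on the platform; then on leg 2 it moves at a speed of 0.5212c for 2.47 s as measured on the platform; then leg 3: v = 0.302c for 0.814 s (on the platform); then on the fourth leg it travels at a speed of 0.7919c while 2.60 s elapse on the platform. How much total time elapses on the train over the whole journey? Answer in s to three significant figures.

Leg 1: γ = 1.748; τ_1 = 4.61/1.748 = 2.637 s.
Leg 2: γ = 1/√(1 − 0.5212²) = 1/√0.7284 = 1.172; τ_2 = 2.47/1.172 = 2.108 s.
Leg 3: γ = 1/√(1 − 0.302²) = 1/√0.9088 = 1.049; τ_3 = 0.814/1.049 = 0.7760 s.
Leg 4: γ = 1/√(1 − 0.7919²) = 1/√0.3729 = 1.638; τ_4 = 2.60/1.638 = 1.588 s.
Total: 2.637 + 2.108 + 0.7760 + 1.588 s.

τ = 7.11 s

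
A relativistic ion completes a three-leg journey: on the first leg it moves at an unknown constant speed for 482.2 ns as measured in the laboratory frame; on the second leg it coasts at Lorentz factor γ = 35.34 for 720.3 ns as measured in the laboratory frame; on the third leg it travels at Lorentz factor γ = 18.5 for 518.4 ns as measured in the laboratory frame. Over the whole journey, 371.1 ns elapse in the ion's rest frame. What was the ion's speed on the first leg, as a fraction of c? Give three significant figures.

β = 0.743

Leg 1: speed unknown; τ_1 = 482.2/γ_1.
Leg 2: γ = 35.34; τ_2 = 720.3/35.34 = 20.38 ns.
Leg 3: γ = 18.5; τ_3 = 518.4/18.50 = 28.02 ns.
Total proper time: τ_1 + 20.38 + 28.02 = 371.1, so τ_1 = 371.1 − 48.40 = 322.7 ns.
γ_1 = 482.2/322.7 = 1.494; β = √(1 − 1/γ²) = √0.5521.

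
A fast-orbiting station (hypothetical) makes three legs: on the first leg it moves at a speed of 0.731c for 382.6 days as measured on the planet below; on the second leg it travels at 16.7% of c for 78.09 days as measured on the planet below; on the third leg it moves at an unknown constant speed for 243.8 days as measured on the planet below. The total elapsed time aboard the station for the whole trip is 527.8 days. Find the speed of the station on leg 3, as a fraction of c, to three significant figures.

Leg 1: γ = 1/√(1 − 0.731²) = 1/√0.4656 = 1.465; τ_1 = 382.6/1.465 = 261.1 days.
Leg 2: β = 0.167; γ = 1/√(1 − 0.167²) = 1/√0.9721 = 1.014; τ_2 = 78.09/1.014 = 76.99 days.
Leg 3: speed unknown; τ_3 = 243.8/γ_3.
Total proper time: 261.1 + 76.99 + τ_3 = 527.8, so τ_3 = 527.8 − 338.1 = 189.7 days.
γ_3 = 243.8/189.7 = 1.285; β = √(1 − 1/γ²) = √0.3944.

β = 0.628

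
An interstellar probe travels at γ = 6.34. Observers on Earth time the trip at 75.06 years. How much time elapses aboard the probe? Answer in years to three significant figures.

τ = 11.8 years

γ = 6.34
The interval measured on Earth is the dilated one; the clock aboard the probe measures the proper time τ = Δt/γ = 75.06/6.340 years.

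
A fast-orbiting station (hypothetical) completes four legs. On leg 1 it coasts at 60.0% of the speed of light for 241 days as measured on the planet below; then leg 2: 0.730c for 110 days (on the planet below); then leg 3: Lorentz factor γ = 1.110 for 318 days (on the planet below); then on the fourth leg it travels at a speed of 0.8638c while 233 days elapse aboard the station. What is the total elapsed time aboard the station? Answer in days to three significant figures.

τ = 787 days

Leg 1: β = 0.600; γ = 1/√(1 − 0.600²) = 1/√0.6400 = 1.250; τ_1 = 241/1.250 = 192.8 days.
Leg 2: γ = 1/√(1 − 0.730²) = 1/√0.4671 = 1.463; τ_2 = 110/1.463 = 75.18 days.
Leg 3: γ = 1.110; τ_3 = 318/1.110 = 286.5 days.
Leg 4: 233 days is already measured aboard the station.
Total: 192.8 + 75.18 + 286.5 + 233.0 days.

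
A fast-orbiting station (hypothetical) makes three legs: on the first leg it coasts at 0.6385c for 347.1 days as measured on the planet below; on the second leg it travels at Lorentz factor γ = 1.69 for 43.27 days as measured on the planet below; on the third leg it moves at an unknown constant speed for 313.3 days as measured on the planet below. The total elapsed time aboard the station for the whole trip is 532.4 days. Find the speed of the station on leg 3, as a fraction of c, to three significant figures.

β = 0.644

Leg 1: γ = 1/√(1 − 0.6385²) = 1/√0.5923 = 1.299; τ_1 = 347.1/1.299 = 267.1 days.
Leg 2: γ = 1.69; τ_2 = 43.27/1.690 = 25.60 days.
Leg 3: speed unknown; τ_3 = 313.3/γ_3.
Total proper time: 267.1 + 25.60 + τ_3 = 532.4, so τ_3 = 532.4 − 292.7 = 239.7 days.
γ_3 = 313.3/239.7 = 1.307; β = √(1 − 1/γ²) = √0.4148.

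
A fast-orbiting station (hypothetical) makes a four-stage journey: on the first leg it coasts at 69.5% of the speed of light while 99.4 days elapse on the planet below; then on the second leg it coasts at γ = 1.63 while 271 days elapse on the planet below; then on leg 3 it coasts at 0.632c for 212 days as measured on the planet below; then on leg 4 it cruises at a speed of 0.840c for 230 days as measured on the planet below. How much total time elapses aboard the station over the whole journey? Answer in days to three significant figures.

Leg 1: β = 0.695; γ = 1/√(1 − 0.695²) = 1/√0.5170 = 1.391; τ_1 = 99.4/1.391 = 71.47 days.
Leg 2: γ = 1.63; τ_2 = 271/1.630 = 166.3 days.
Leg 3: γ = 1/√(1 − 0.632²) = 1/√0.6006 = 1.290; τ_3 = 212/1.290 = 164.3 days.
Leg 4: γ = 1/√(1 − 0.840²) = 1/√0.2944 = 1.843; τ_4 = 230/1.843 = 124.8 days.
Total: 71.47 + 166.3 + 164.3 + 124.8 days.

τ = 527 days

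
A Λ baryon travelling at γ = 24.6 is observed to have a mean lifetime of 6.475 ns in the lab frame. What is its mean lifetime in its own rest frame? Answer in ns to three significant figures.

γ = 24.6
The lab-frame lifetime is the dilated interval; the proper lifetime is τ₀ = Δt/γ = 6.475/24.60 ns.

τ₀ = 0.263 ns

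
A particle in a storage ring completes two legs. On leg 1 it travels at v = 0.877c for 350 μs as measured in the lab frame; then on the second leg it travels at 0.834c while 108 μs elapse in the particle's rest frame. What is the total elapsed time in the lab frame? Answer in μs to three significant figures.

Δt = 546 μs

Leg 1: 350 μs is already measured in the lab frame.
Leg 2: γ = 1/√(1 − 0.834²) = 1/√0.3044 = 1.812; Δt_2 = 1.812 × 108 = 195.7 μs.
Total: 350.0 + 195.7 μs.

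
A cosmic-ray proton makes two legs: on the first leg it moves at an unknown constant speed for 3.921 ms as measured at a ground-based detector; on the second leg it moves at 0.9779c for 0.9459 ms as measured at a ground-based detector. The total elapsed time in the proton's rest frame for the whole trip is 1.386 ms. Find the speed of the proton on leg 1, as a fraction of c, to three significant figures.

Leg 1: speed unknown; τ_1 = 3.921/γ_1.
Leg 2: γ = 1/√(1 − 0.9779²) = 1/√0.04371 = 4.783; τ_2 = 0.9459/4.783 = 0.1978 ms.
Total proper time: τ_1 + 0.1978 = 1.386, so τ_1 = 1.386 − 0.1978 = 1.188 ms.
γ_1 = 3.921/1.188 = 3.300; β = √(1 − 1/γ²) = √0.9082.

β = 0.953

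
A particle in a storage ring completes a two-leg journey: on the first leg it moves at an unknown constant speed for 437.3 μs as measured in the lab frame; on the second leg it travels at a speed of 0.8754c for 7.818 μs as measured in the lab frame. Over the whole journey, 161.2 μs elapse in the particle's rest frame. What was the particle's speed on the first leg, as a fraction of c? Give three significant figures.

Leg 1: speed unknown; τ_1 = 437.3/γ_1.
Leg 2: γ = 1/√(1 − 0.8754²) = 1/√0.2337 = 2.069; τ_2 = 7.818/2.069 = 3.779 μs.
Total proper time: τ_1 + 3.779 = 161.2, so τ_1 = 161.2 − 3.779 = 157.4 μs.
γ_1 = 437.3/157.4 = 2.778; β = √(1 − 1/γ²) = √0.8704.

β = 0.933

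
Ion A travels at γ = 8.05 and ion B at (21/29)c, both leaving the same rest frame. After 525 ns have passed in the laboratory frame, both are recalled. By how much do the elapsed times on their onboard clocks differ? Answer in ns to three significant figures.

A: γ = 8.05; τ_A = 525/8.050 = 65.22 ns.
B: γ = 1/√(1 − (21/29)²) = 29/20 = 1.450; τ_B = 525/1.450 = 362.1 ns.

|τ_A − τ_B| = 297 ns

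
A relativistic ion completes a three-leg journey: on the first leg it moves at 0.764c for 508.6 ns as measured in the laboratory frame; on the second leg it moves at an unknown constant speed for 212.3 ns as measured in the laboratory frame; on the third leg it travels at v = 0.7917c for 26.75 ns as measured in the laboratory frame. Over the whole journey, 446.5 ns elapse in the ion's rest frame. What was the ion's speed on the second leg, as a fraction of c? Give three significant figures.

β = 0.877

Leg 1: γ = 1/√(1 − 0.764²) = 1/√0.4163 = 1.550; τ_1 = 508.6/1.550 = 328.2 ns.
Leg 2: speed unknown; τ_2 = 212.3/γ_2.
Leg 3: γ = 1/√(1 − 0.7917²) = 1/√0.3732 = 1.637; τ_3 = 26.75/1.637 = 16.34 ns.
Total proper time: 328.2 + τ_2 + 16.34 = 446.5, so τ_2 = 446.5 − 344.5 = 102.0 ns.
γ_2 = 212.3/102.0 = 2.081; β = √(1 − 1/γ²) = √0.7692.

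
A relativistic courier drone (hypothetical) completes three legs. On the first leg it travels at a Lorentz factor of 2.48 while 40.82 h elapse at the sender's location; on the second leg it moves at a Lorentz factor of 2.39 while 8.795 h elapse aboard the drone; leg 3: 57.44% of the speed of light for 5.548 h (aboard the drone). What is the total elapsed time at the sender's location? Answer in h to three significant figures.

Δt = 68.6 h

Leg 1: 40.82 h is already measured at the sender's location.
Leg 2: γ = 2.39; Δt_2 = 2.390 × 8.795 = 21.02 h.
Leg 3: β = 0.5744; γ = 1/√(1 − 0.5744²) = 1/√0.6701 = 1.222; Δt_3 = 1.222 × 5.548 = 6.778 h.
Total: 40.82 + 21.02 + 6.778 h.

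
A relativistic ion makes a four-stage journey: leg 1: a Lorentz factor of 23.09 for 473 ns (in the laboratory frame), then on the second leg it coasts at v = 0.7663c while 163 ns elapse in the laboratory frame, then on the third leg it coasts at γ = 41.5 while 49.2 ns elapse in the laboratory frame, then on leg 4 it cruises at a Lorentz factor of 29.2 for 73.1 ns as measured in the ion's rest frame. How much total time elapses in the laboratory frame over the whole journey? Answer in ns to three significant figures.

Δt = 2820 ns

Leg 1: 473 ns is already measured in the laboratory frame.
Leg 2: 163 ns is already measured in the laboratory frame.
Leg 3: 49.2 ns is already measured in the laboratory frame.
Leg 4: γ = 29.2; Δt_4 = 29.20 × 73.1 = 2135 ns.
Total: 473.0 + 163.0 + 49.20 + 2135 ns.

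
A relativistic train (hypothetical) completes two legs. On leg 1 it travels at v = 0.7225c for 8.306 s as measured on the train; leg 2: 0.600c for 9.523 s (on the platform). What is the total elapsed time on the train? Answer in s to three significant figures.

Leg 1: 8.306 s is already measured on the train.
Leg 2: γ = 1/√(1 − 0.600²) = 5/4 = 1.250; τ_2 = 9.523/1.250 = 7.618 s.
Total: 8.306 + 7.618 s.

τ = 15.9 s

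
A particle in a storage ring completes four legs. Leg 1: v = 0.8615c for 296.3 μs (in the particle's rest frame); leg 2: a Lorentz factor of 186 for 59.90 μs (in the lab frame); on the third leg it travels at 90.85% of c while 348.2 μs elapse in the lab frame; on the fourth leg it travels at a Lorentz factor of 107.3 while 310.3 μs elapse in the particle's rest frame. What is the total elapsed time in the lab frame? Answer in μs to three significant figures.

Δt = 3.43×10⁴ μs

Leg 1: γ = 1/√(1 − 0.8615²) = 1/√0.2578 = 1.969; Δt_1 = 1.969 × 296.3 = 583.5 μs.
Leg 2: 59.90 μs is already measured in the lab frame.
Leg 3: 348.2 μs is already measured in the lab frame.
Leg 4: γ = 107.3; Δt_4 = 107.3 × 310.3 = 3.330×10⁴ μs.
Total: 583.5 + 59.90 + 348.2 + 3.330×10⁴ μs.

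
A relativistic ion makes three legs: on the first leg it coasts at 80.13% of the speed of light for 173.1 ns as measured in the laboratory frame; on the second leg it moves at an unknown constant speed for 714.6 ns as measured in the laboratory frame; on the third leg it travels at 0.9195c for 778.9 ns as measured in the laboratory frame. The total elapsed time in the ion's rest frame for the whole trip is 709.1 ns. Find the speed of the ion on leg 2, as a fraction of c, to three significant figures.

Leg 1: β = 0.8013; γ = 1/√(1 − 0.8013²) = 1/√0.3579 = 1.672; τ_1 = 173.1/1.672 = 103.6 ns.
Leg 2: speed unknown; τ_2 = 714.6/γ_2.
Leg 3: γ = 1/√(1 − 0.9195²) = 1/√0.1545 = 2.544; τ_3 = 778.9/2.544 = 306.2 ns.
Total proper time: 103.6 + τ_2 + 306.2 = 709.1, so τ_2 = 709.1 − 409.7 = 299.4 ns.
γ_2 = 714.6/299.4 = 2.387; β = √(1 − 1/γ²) = √0.8245.

β = 0.908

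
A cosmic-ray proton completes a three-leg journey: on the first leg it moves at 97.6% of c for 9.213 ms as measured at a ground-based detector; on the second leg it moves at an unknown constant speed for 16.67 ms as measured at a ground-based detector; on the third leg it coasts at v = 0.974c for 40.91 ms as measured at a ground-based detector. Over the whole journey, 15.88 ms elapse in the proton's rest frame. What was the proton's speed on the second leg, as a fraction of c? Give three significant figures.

Leg 1: β = 0.976; γ = 1/√(1 − 0.976²) = 1/√0.04742 = 4.592; τ_1 = 9.213/4.592 = 2.006 ms.
Leg 2: speed unknown; τ_2 = 16.67/γ_2.
Leg 3: γ = 1/√(1 − 0.974²) = 1/√0.05132 = 4.414; τ_3 = 40.91/4.414 = 9.268 ms.
Total proper time: 2.006 + τ_2 + 9.268 = 15.88, so τ_2 = 15.88 − 11.27 = 4.606 ms.
γ_2 = 16.67/4.606 = 3.620; β = √(1 − 1/γ²) = √0.9237.

β = 0.961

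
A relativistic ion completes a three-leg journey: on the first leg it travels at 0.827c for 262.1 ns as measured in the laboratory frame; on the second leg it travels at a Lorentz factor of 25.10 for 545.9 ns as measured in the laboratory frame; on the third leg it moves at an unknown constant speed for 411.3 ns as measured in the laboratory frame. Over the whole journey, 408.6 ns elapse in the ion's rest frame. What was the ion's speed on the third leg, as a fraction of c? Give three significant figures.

Leg 1: γ = 1/√(1 − 0.827²) = 1/√0.3161 = 1.779; τ_1 = 262.1/1.779 = 147.4 ns.
Leg 2: γ = 25.10; τ_2 = 545.9/25.10 = 21.75 ns.
Leg 3: speed unknown; τ_3 = 411.3/γ_3.
Total proper time: 147.4 + 21.75 + τ_3 = 408.6, so τ_3 = 408.6 − 169.1 = 239.5 ns.
γ_3 = 411.3/239.5 = 1.717; β = √(1 − 1/γ²) = √0.6609.

β = 0.813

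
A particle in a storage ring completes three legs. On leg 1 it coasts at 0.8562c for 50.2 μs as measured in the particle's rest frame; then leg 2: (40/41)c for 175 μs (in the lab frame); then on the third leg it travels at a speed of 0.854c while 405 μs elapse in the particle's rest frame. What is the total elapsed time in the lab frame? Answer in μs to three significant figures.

Leg 1: γ = 1/√(1 − 0.8562²) = 1/√0.2669 = 1.936; Δt_1 = 1.936 × 50.2 = 97.17 μs.
Leg 2: 175 μs is already measured in the lab frame.
Leg 3: γ = 1/√(1 − 0.854²) = 1/√0.2707 = 1.922; Δt_3 = 1.922 × 405 = 778.4 μs.
Total: 97.17 + 175.0 + 778.4 μs.

Δt = 1050 μs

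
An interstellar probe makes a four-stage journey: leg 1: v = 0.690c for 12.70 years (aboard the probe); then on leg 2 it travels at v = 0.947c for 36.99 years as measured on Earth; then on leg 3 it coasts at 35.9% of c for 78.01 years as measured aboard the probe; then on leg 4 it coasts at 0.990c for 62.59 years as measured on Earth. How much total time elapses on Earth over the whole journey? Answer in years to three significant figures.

Leg 1: γ = 1/√(1 − 0.690²) = 1/√0.5239 = 1.382; Δt_1 = 1.382 × 12.70 = 17.55 years.
Leg 2: 36.99 years is already measured on Earth.
Leg 3: β = 0.359; γ = 1/√(1 − 0.359²) = 1/√0.8711 = 1.071; Δt_3 = 1.071 × 78.01 = 83.58 years.
Leg 4: 62.59 years is already measured on Earth.
Total: 17.55 + 36.99 + 83.58 + 62.59 years.

Δt = 201 years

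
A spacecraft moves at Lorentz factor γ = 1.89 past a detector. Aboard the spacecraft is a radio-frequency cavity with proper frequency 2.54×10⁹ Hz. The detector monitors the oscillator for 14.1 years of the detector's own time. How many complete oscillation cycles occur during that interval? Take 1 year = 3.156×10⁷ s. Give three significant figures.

N = 5.98×10¹⁷

γ = 1.89
During 14.1 years of lab time, the oscillator's proper time advances by τ = Δt/γ = 14.1/1.890 = 7.460 years = 2.354×10⁸ s.
N = f × τ = 2.54×10⁹ × 2.354×10⁸ = 5.980×10¹⁷.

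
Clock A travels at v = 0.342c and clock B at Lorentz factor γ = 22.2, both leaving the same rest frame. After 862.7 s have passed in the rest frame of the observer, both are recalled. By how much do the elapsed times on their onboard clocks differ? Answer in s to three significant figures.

|τ_A − τ_B| = 772 s

A: γ = 1/√(1 − 0.342²) = 1/√0.8830 = 1.064; τ_A = 862.7/1.064 = 810.7 s.
B: γ = 22.2; τ_B = 862.7/22.20 = 38.86 s.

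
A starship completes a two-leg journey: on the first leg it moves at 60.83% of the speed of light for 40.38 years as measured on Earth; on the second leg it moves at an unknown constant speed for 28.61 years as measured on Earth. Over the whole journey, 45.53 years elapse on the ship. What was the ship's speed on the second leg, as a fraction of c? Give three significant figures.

β = 0.882

Leg 1: β = 0.6083; γ = 1/√(1 − 0.6083²) = 1/√0.6300 = 1.260; τ_1 = 40.38/1.260 = 32.05 years.
Leg 2: speed unknown; τ_2 = 28.61/γ_2.
Total proper time: 32.05 + τ_2 = 45.53, so τ_2 = 45.53 − 32.05 = 13.48 years.
γ_2 = 28.61/13.48 = 2.122; β = √(1 − 1/γ²) = √0.7780.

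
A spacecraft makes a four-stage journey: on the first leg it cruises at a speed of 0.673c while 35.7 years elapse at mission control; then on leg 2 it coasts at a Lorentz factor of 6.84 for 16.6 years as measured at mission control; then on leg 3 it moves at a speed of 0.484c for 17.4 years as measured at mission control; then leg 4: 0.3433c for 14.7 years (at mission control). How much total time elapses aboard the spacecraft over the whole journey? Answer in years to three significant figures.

τ = 57.9 years

Leg 1: γ = 1/√(1 − 0.673²) = 1/√0.5471 = 1.352; τ_1 = 35.7/1.352 = 26.41 years.
Leg 2: γ = 6.84; τ_2 = 16.6/6.840 = 2.427 years.
Leg 3: γ = 1/√(1 − 0.484²) = 1/√0.7657 = 1.143; τ_3 = 17.4/1.143 = 15.23 years.
Leg 4: γ = 1/√(1 − 0.3433²) = 1/√0.8821 = 1.065; τ_4 = 14.7/1.065 = 13.81 years.
Total: 26.41 + 2.427 + 15.23 + 13.81 years.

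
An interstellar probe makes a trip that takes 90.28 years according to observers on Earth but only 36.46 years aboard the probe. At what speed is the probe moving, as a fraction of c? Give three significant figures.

The proper time is measured aboard the probe (both events occur at the probe's location); Δt is measured on Earth. γ = Δt/τ = 90.28/36.46 = 2.476.
β = √(1 − 1/γ²) = √(1 − 0.1631) = √0.8369

v = 0.915c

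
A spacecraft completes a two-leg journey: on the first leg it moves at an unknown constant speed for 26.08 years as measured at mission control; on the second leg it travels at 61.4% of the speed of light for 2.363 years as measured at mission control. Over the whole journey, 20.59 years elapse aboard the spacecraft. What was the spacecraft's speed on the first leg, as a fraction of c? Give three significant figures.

β = 0.696

Leg 1: speed unknown; τ_1 = 26.08/γ_1.
Leg 2: β = 0.614; γ = 1/√(1 − 0.614²) = 1/√0.6230 = 1.267; τ_2 = 2.363/1.267 = 1.865 years.
Total proper time: τ_1 + 1.865 = 20.59, so τ_1 = 20.59 − 1.865 = 18.72 years.
γ_1 = 26.08/18.72 = 1.393; β = √(1 − 1/γ²) = √0.4845.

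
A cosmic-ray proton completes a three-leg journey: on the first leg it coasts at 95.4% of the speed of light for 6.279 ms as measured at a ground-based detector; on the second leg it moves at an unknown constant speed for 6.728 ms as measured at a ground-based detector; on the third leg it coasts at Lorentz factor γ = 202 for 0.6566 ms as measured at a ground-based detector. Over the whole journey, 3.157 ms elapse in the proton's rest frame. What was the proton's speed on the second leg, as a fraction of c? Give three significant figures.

β = 0.982

Leg 1: β = 0.954; γ = 1/√(1 − 0.954²) = 1/√0.08988 = 3.335; τ_1 = 6.279/3.335 = 1.882 ms.
Leg 2: speed unknown; τ_2 = 6.728/γ_2.
Leg 3: γ = 202; τ_3 = 0.6566/202.0 = 0.003250 ms.
Total proper time: 1.882 + τ_2 + 0.003250 = 3.157, so τ_2 = 3.157 − 1.886 = 1.271 ms.
γ_2 = 6.728/1.271 = 5.292; β = √(1 − 1/γ²) = √0.9643.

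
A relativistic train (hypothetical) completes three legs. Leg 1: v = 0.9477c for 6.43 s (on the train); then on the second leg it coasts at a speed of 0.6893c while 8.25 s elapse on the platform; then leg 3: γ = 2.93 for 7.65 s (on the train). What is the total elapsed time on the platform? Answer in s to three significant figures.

Leg 1: γ = 1/√(1 − 0.9477²) = 1/√0.1019 = 3.133; Δt_1 = 3.133 × 6.43 = 20.15 s.
Leg 2: 8.25 s is already measured on the platform.
Leg 3: γ = 2.93; Δt_3 = 2.930 × 7.65 = 22.41 s.
Total: 20.15 + 8.250 + 22.41 s.

Δt = 50.8 s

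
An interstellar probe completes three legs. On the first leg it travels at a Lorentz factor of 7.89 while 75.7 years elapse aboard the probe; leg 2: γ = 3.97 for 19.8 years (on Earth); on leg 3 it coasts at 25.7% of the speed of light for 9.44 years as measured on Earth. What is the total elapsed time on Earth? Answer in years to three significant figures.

Δt = 627 years

Leg 1: γ = 7.89; Δt_1 = 7.890 × 75.7 = 597.3 years.
Leg 2: 19.8 years is already measured on Earth.
Leg 3: 9.44 years is already measured on Earth.
Total: 597.3 + 19.80 + 9.440 years.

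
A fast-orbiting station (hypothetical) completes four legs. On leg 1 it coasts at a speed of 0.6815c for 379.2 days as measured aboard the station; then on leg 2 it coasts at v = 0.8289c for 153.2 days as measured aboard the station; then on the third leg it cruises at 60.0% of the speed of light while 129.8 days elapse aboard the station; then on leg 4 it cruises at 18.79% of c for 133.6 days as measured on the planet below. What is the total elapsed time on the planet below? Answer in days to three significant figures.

Leg 1: γ = 1/√(1 − 0.6815²) = 1/√0.5356 = 1.366; Δt_1 = 1.366 × 379.2 = 518.2 days.
Leg 2: γ = 1/√(1 − 0.8289²) = 1/√0.3129 = 1.788; Δt_2 = 1.788 × 153.2 = 273.9 days.
Leg 3: β = 0.600; γ = 1/√(1 − 0.600²) = 1/√0.6400 = 1.250; Δt_3 = 1.250 × 129.8 = 162.2 days.
Leg 4: 133.6 days is already measured on the planet below.
Total: 518.2 + 273.9 + 162.2 + 133.6 days.

Δt = 1090 days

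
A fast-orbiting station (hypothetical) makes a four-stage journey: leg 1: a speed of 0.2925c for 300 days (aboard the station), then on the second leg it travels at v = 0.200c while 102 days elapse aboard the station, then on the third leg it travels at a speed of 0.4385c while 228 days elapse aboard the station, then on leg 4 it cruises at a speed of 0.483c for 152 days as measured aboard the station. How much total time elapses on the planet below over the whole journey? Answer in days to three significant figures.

Δt = 845 days

Leg 1: γ = 1/√(1 − 0.2925²) = 1/√0.9144 = 1.046; Δt_1 = 1.046 × 300 = 313.7 days.
Leg 2: γ = 1/√(1 − 0.200²) = 1/√0.9600 = 1.021; Δt_2 = 1.021 × 102 = 104.1 days.
Leg 3: γ = 1/√(1 − 0.4385²) = 1/√0.8077 = 1.113; Δt_3 = 1.113 × 228 = 253.7 days.
Leg 4: γ = 1/√(1 − 0.483²) = 1/√0.7667 = 1.142; Δt_4 = 1.142 × 152 = 173.6 days.
Total: 313.7 + 104.1 + 253.7 + 173.6 days.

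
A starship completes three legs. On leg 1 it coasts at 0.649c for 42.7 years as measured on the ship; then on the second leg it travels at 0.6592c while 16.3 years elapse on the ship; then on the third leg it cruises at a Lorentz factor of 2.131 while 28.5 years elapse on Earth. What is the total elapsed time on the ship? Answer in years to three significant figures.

Leg 1: 42.7 years is already measured on the ship.
Leg 2: 16.3 years is already measured on the ship.
Leg 3: γ = 2.131; τ_3 = 28.5/2.131 = 13.37 years.
Total: 42.70 + 16.30 + 13.37 years.

τ = 72.4 years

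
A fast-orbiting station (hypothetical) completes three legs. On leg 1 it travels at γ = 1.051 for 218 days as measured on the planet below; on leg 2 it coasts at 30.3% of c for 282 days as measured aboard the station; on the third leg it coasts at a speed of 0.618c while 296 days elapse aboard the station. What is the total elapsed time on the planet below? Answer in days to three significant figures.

Leg 1: 218 days is already measured on the planet below.
Leg 2: β = 0.303; γ = 1/√(1 − 0.303²) = 1/√0.9082 = 1.049; Δt_2 = 1.049 × 282 = 295.9 days.
Leg 3: γ = 1/√(1 − 0.618²) = 1/√0.6181 = 1.272; Δt_3 = 1.272 × 296 = 376.5 days.
Total: 218.0 + 295.9 + 376.5 days.

Δt = 890 days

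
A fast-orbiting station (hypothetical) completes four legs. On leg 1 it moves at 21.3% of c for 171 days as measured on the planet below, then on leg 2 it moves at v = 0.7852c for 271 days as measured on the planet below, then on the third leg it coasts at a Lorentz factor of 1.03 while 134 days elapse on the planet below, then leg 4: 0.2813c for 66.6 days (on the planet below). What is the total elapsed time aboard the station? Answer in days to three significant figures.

Leg 1: β = 0.213; γ = 1/√(1 − 0.213²) = 1/√0.9546 = 1.023; τ_1 = 171/1.023 = 167.1 days.
Leg 2: γ = 1/√(1 − 0.7852²) = 1/√0.3835 = 1.615; τ_2 = 271/1.615 = 167.8 days.
Leg 3: γ = 1.03; τ_3 = 134/1.030 = 130.1 days.
Leg 4: γ = 1/√(1 − 0.2813²) = 1/√0.9209 = 1.042; τ_4 = 66.6/1.042 = 63.91 days.
Total: 167.1 + 167.8 + 130.1 + 63.91 days.

τ = 529 days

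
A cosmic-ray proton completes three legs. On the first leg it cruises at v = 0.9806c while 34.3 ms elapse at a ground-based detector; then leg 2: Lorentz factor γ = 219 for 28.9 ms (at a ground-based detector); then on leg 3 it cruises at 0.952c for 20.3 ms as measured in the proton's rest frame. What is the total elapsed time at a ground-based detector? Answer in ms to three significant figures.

Δt = 130 ms

Leg 1: 34.3 ms is already measured at a ground-based detector.
Leg 2: 28.9 ms is already measured at a ground-based detector.
Leg 3: γ = 1/√(1 − 0.952²) = 1/√0.09370 = 3.267; Δt_3 = 3.267 × 20.3 = 66.32 ms.
Total: 34.30 + 28.90 + 66.32 ms.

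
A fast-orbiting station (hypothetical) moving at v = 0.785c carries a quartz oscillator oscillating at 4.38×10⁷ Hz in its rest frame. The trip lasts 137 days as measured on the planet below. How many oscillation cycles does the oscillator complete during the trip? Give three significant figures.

N = 3.21×10¹⁴

γ = 1/√(1 − 0.785²) = 1/√0.3838 = 1.614
The oscillator's own cycle count is N = f × τ where τ is the proper time aboard the station. τ = Δt/γ = 137/1.614 = 84.87 days = 7.333×10⁶ s.
N = 4.38×10⁷ × 7.333×10⁶ = 3.212×10¹⁴.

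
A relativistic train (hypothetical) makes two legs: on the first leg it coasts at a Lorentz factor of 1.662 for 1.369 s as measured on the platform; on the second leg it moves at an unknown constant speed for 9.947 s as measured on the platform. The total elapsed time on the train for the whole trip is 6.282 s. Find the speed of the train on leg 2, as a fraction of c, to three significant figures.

β = 0.836

Leg 1: γ = 1.662; τ_1 = 1.369/1.662 = 0.8237 s.
Leg 2: speed unknown; τ_2 = 9.947/γ_2.
Total proper time: 0.8237 + τ_2 = 6.282, so τ_2 = 6.282 − 0.8237 = 5.458 s.
γ_2 = 9.947/5.458 = 1.822; β = √(1 − 1/γ²) = √0.6989.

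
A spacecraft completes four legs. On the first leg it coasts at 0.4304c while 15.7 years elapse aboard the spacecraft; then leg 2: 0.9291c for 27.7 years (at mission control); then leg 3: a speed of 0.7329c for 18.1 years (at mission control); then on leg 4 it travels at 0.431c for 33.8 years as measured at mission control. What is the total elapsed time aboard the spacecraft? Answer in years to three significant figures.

Leg 1: 15.7 years is already measured aboard the spacecraft.
Leg 2: γ = 1/√(1 − 0.9291²) = 1/√0.1368 = 2.704; τ_2 = 27.7/2.704 = 10.24 years.
Leg 3: γ = 1/√(1 − 0.7329²) = 1/√0.4629 = 1.470; τ_3 = 18.1/1.470 = 12.31 years.
Leg 4: γ = 1/√(1 − 0.431²) = 1/√0.8142 = 1.108; τ_4 = 33.8/1.108 = 30.50 years.
Total: 15.70 + 10.24 + 12.31 + 30.50 years.

τ = 68.8 years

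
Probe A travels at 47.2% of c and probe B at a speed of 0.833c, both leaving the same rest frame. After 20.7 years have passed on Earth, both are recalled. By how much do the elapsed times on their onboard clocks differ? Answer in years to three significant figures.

A: β = 0.472; γ = 1/√(1 − 0.472²) = 1/√0.7772 = 1.134; τ_A = 20.7/1.134 = 18.25 years.
B: γ = 1/√(1 − 0.833²) = 1/√0.3061 = 1.807; τ_B = 20.7/1.807 = 11.45 years.

|τ_A − τ_B| = 6.80 years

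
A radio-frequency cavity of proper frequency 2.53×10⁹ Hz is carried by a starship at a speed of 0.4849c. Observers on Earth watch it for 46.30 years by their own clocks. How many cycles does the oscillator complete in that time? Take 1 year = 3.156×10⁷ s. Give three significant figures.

N = 3.23×10¹⁸

γ = 1/√(1 − 0.4849²) = 1/√0.7649 = 1.143
During 46.30 years of lab time, the oscillator's proper time advances by τ = Δt/γ = 46.30/1.143 = 40.49 years = 1.278×10⁹ s.
N = f × τ = 2.53×10⁹ × 1.278×10⁹ = 3.233×10¹⁸.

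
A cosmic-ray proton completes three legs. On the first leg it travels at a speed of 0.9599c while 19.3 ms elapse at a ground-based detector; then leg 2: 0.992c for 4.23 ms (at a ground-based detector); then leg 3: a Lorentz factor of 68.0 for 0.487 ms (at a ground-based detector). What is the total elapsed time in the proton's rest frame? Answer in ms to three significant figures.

τ = 5.95 ms

Leg 1: γ = 1/√(1 − 0.9599²) = 1/√0.07859 = 3.567; τ_1 = 19.3/3.567 = 5.411 ms.
Leg 2: γ = 1/√(1 − 0.992²) = 1/√0.01594 = 7.922; τ_2 = 4.23/7.922 = 0.5340 ms.
Leg 3: γ = 68.0; τ_3 = 0.487/68.00 = 0.007162 ms.
Total: 5.411 + 0.5340 + 0.007162 ms.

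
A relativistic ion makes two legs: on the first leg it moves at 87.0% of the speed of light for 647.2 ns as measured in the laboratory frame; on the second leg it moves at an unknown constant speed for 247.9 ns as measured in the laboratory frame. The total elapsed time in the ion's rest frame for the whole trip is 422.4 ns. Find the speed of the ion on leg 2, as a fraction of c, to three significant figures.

Leg 1: β = 0.870; γ = 1/√(1 − 0.870²) = 1/√0.2431 = 2.028; τ_1 = 647.2/2.028 = 319.1 ns.
Leg 2: speed unknown; τ_2 = 247.9/γ_2.
Total proper time: 319.1 + τ_2 = 422.4, so τ_2 = 422.4 − 319.1 = 103.3 ns.
γ_2 = 247.9/103.3 = 2.400; β = √(1 − 1/γ²) = √0.8264.

β = 0.909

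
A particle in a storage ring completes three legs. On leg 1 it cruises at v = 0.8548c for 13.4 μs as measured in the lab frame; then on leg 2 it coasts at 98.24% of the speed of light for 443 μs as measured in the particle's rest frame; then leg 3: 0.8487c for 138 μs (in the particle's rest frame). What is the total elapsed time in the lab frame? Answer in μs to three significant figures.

Leg 1: 13.4 μs is already measured in the lab frame.
Leg 2: β = 0.9824; γ = 1/√(1 − 0.9824²) = 1/√0.03489 = 5.354; Δt_2 = 5.354 × 443 = 2372 μs.
Leg 3: γ = 1/√(1 − 0.8487²) = 1/√0.2797 = 1.891; Δt_3 = 1.891 × 138 = 260.9 μs.
Total: 13.40 + 2372 + 260.9 μs.

Δt = 2650 μs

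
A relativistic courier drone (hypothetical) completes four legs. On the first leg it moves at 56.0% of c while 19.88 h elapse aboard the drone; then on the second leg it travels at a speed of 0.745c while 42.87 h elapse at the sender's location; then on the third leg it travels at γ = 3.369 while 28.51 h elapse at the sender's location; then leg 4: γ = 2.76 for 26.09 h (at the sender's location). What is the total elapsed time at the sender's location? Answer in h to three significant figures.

Leg 1: β = 0.560; γ = 1/√(1 − 0.560²) = 1/√0.6864 = 1.207; Δt_1 = 1.207 × 19.88 = 24.00 h.
Leg 2: 42.87 h is already measured at the sender's location.
Leg 3: 28.51 h is already measured at the sender's location.
Leg 4: 26.09 h is already measured at the sender's location.
Total: 24.00 + 42.87 + 28.51 + 26.09 h.

Δt = 121 h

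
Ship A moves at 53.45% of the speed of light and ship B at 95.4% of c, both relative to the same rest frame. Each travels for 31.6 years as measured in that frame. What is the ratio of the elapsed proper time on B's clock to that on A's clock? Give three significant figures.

A: β = 0.5345; γ = 1/√(1 − 0.5345²) = 1/√0.7143 = 1.183. B: β = 0.954; γ = 1/√(1 − 0.954²) = 1/√0.08988 = 3.335.
τ_A/τ_B = γ_B/γ_A = 3.335/1.183 = 2.819, so τ_B/τ_A = 0.3547.

τ_B/τ_A = 0.355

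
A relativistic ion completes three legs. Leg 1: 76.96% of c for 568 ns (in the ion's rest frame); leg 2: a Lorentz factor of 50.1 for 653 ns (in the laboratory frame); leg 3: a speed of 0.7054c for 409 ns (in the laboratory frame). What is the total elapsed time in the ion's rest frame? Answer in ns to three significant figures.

τ = 871 ns

Leg 1: 568 ns is already measured in the ion's rest frame.
Leg 2: γ = 50.1; τ_2 = 653/50.10 = 13.03 ns.
Leg 3: γ = 1/√(1 − 0.7054²) = 1/√0.5024 = 1.411; τ_3 = 409/1.411 = 289.9 ns.
Total: 568.0 + 13.03 + 289.9 ns.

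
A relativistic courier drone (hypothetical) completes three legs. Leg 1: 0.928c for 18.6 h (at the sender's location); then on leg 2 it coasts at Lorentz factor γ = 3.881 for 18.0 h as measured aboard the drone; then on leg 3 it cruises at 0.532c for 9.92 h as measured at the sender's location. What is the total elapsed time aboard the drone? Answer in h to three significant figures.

Leg 1: γ = 1/√(1 − 0.928²) = 1/√0.1388 = 2.684; τ_1 = 18.6/2.684 = 6.930 h.
Leg 2: 18.0 h is already measured aboard the drone.
Leg 3: γ = 1/√(1 − 0.532²) = 1/√0.7170 = 1.181; τ_3 = 9.92/1.181 = 8.400 h.
Total: 6.930 + 18.00 + 8.400 h.

τ = 33.3 h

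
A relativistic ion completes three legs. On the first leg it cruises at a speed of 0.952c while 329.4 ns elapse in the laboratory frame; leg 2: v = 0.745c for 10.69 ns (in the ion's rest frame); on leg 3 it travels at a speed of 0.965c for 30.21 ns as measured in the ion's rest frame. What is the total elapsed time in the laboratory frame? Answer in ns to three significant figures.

Leg 1: 329.4 ns is already measured in the laboratory frame.
Leg 2: γ = 1/√(1 − 0.745²) = 1/√0.4450 = 1.499; Δt_2 = 1.499 × 10.69 = 16.03 ns.
Leg 3: γ = 1/√(1 − 0.965²) = 1/√0.06878 = 3.813; Δt_3 = 3.813 × 30.21 = 115.2 ns.
Total: 329.4 + 16.03 + 115.2 ns.

Δt = 461 ns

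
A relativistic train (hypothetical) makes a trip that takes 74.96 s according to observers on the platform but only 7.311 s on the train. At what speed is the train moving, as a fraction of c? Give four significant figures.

β = 0.9952

The proper time is measured on the train (both events occur at the train's location); Δt is measured on the platform. γ = Δt/τ = 74.96/7.311 = 10.25.
β = √(1 − 1/γ²) = √(1 − 0.009512) = √0.9905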